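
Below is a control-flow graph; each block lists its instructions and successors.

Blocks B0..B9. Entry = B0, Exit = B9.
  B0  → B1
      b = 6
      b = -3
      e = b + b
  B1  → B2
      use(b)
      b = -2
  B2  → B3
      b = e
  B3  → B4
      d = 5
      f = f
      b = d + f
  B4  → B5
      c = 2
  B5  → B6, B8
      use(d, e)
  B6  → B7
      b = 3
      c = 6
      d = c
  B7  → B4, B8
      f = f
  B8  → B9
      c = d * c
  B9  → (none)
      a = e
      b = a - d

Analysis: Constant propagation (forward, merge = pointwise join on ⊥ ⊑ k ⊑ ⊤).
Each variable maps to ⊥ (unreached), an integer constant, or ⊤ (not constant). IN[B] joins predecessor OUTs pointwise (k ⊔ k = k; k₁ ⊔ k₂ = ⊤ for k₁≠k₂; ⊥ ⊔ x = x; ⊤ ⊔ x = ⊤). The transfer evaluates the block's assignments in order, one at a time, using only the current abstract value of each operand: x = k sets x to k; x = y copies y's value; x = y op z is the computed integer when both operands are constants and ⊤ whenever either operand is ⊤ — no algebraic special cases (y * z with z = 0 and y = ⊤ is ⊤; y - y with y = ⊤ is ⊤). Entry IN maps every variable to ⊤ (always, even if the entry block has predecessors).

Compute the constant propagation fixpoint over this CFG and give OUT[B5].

Per-block solution:
  B0:  IN=(all ⊤)  OUT={b:-3, e:-6; rest ⊤}
  B1:  IN={b:-3, e:-6; rest ⊤}  OUT={b:-2, e:-6; rest ⊤}
  B2:  IN={b:-2, e:-6; rest ⊤}  OUT={b:-6, e:-6; rest ⊤}
  B3:  IN={b:-6, e:-6; rest ⊤}  OUT={d:5, e:-6; rest ⊤}
  B4:  IN={e:-6; rest ⊤}  OUT={c:2, e:-6; rest ⊤}
  B5:  IN={c:2, e:-6; rest ⊤}  OUT={c:2, e:-6; rest ⊤}
  B6:  IN={c:2, e:-6; rest ⊤}  OUT={b:3, c:6, d:6, e:-6; rest ⊤}
  B7:  IN={b:3, c:6, d:6, e:-6; rest ⊤}  OUT={b:3, c:6, d:6, e:-6; rest ⊤}
  B8:  IN={e:-6; rest ⊤}  OUT={e:-6; rest ⊤}
  B9:  IN={e:-6; rest ⊤}  OUT={a:-6, e:-6; rest ⊤}

Merge at B5: IN[B5] = OUT[B4] = {a: ⊤, b: ⊤, c: 2, d: ⊤, e: -6, f: ⊤}
Applying B5's transfer function to that IN value gives OUT[B5] (row B5 above).

Answer: {a: ⊤, b: ⊤, c: 2, d: ⊤, e: -6, f: ⊤}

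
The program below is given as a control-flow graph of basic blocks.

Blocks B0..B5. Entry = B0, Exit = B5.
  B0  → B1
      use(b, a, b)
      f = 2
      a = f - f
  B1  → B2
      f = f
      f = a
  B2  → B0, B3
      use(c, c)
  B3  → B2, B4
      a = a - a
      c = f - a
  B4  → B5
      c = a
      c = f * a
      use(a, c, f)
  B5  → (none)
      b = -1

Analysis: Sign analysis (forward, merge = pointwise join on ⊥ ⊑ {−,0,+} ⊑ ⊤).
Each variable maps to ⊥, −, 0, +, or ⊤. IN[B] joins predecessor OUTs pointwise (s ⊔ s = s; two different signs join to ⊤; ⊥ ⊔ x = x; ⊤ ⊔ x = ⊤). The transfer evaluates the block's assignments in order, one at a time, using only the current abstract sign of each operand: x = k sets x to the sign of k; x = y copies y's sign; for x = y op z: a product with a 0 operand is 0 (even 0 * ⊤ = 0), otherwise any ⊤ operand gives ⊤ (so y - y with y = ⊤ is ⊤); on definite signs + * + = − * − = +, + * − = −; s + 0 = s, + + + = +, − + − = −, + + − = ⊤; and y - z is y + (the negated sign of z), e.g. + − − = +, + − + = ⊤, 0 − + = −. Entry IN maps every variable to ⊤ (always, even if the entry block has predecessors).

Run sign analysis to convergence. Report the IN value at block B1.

Fixpoint table:
  B0:   IN=(all ⊤)   OUT={f:+; rest ⊤}
  B1:   IN={f:+; rest ⊤}   OUT=(all ⊤)
  B2:   IN=(all ⊤)   OUT=(all ⊤)
  B3:   IN=(all ⊤)   OUT=(all ⊤)
  B4:   IN=(all ⊤)   OUT=(all ⊤)
  B5:   IN=(all ⊤)   OUT={b:-; rest ⊤}

Merge at B1: IN[B1] = OUT[B0] = {a: ⊤, b: ⊤, c: ⊤, d: ⊤, e: ⊤, f: +}

Answer: {a: ⊤, b: ⊤, c: ⊤, d: ⊤, e: ⊤, f: +}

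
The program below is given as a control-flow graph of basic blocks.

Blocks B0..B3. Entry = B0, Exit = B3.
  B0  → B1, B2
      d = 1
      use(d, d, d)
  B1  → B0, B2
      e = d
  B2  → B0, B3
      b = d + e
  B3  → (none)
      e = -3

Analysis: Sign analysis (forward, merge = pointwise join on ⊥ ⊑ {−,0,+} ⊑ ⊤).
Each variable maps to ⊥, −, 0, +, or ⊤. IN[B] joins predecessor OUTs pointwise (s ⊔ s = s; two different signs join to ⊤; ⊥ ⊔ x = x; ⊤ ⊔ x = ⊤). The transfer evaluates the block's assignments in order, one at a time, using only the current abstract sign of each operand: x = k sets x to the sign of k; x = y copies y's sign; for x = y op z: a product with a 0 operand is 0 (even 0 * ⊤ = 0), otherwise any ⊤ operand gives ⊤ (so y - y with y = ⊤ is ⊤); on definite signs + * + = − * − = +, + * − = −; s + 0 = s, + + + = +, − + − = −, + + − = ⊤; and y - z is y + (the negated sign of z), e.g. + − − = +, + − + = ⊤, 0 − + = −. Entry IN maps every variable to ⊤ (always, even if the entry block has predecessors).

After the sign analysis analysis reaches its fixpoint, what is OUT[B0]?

Answer: {a: ⊤, b: ⊤, c: ⊤, d: +, e: ⊤, f: ⊤}

Trace:
Fixpoint table:
  B0:  IN=(all ⊤)  OUT={d:+; rest ⊤}
  B1:  IN={d:+; rest ⊤}  OUT={d:+, e:+; rest ⊤}
  B2:  IN={d:+; rest ⊤}  OUT={d:+; rest ⊤}
  B3:  IN={d:+; rest ⊤}  OUT={d:+, e:-; rest ⊤}

Merge at B0 (entry node, so the boundary value (all ⊤) is joined with the incoming edge(s)): IN[B0] = (all ⊤) ⊔ OUT[B1] ⊔ OUT[B2] = {a: ⊤, b: ⊤, c: ⊤, d: ⊤, e: ⊤, f: ⊤}
Applying B0's transfer function to that IN value gives OUT[B0] (row B0 above).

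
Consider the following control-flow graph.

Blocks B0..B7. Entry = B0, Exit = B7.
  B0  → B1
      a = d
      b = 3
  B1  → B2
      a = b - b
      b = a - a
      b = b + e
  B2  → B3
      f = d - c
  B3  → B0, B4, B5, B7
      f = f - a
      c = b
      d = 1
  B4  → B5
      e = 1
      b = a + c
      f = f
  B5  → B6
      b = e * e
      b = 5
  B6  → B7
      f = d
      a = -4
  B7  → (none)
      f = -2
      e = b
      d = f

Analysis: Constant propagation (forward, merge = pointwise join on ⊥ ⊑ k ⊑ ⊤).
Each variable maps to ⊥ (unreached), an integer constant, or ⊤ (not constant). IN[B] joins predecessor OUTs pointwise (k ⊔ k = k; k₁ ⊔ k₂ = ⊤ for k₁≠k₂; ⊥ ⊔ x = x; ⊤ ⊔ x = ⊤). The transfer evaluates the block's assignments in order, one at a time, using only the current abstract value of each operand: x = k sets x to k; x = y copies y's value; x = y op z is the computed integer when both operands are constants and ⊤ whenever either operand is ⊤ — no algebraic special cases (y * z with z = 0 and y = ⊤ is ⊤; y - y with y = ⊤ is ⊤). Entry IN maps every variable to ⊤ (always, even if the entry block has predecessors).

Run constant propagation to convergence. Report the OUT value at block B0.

Answer: {a: ⊤, b: 3, c: ⊤, d: ⊤, e: ⊤, f: ⊤}

Working:
Fixpoint table:
  B0:   IN=(all ⊤)   OUT={b:3; rest ⊤}
  B1:   IN={b:3; rest ⊤}   OUT={a:0; rest ⊤}
  B2:   IN={a:0; rest ⊤}   OUT={a:0; rest ⊤}
  B3:   IN={a:0; rest ⊤}   OUT={a:0, d:1; rest ⊤}
  B4:   IN={a:0, d:1; rest ⊤}   OUT={a:0, d:1, e:1; rest ⊤}
  B5:   IN={a:0, d:1; rest ⊤}   OUT={a:0, b:5, d:1; rest ⊤}
  B6:   IN={a:0, b:5, d:1; rest ⊤}   OUT={a:-4, b:5, d:1, f:1; rest ⊤}
  B7:   IN={d:1; rest ⊤}   OUT={d:-2, f:-2; rest ⊤}

Merge at B0 (entry node, so the boundary value (all ⊤) is joined with the incoming edge(s)): IN[B0] = (all ⊤) ⊔ OUT[B3] = {a: ⊤, b: ⊤, c: ⊤, d: ⊤, e: ⊤, f: ⊤}
Applying B0's transfer function to that IN value gives OUT[B0] (row B0 above).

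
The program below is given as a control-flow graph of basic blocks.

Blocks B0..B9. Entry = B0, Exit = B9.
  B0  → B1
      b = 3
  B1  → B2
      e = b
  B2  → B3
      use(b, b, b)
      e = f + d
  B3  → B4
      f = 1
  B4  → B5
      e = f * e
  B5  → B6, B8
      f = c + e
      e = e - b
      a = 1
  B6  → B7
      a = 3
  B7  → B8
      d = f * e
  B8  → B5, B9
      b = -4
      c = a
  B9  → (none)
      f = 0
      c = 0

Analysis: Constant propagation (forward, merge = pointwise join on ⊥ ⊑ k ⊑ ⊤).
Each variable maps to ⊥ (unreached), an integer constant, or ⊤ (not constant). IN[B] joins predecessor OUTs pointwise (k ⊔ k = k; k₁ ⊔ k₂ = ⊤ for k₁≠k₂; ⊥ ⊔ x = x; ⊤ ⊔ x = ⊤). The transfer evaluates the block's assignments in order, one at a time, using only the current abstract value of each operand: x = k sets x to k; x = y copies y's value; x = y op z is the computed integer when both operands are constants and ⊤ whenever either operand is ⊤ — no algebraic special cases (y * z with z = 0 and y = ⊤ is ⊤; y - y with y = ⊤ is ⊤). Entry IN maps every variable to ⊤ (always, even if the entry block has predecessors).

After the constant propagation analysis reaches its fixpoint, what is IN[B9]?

Answer: {a: ⊤, b: -4, c: ⊤, d: ⊤, e: ⊤, f: ⊤}

Working:
Fixpoint table:
  B0: | IN=(all ⊤) | OUT={b:3; rest ⊤}
  B1: | IN={b:3; rest ⊤} | OUT={b:3, e:3; rest ⊤}
  B2: | IN={b:3, e:3; rest ⊤} | OUT={b:3; rest ⊤}
  B3: | IN={b:3; rest ⊤} | OUT={b:3, f:1; rest ⊤}
  B4: | IN={b:3, f:1; rest ⊤} | OUT={b:3, f:1; rest ⊤}
  B5: | IN=(all ⊤) | OUT={a:1; rest ⊤}
  B6: | IN={a:1; rest ⊤} | OUT={a:3; rest ⊤}
  B7: | IN={a:3; rest ⊤} | OUT={a:3; rest ⊤}
  B8: | IN=(all ⊤) | OUT={b:-4; rest ⊤}
  B9: | IN={b:-4; rest ⊤} | OUT={b:-4, c:0, f:0; rest ⊤}

Merge at B9: IN[B9] = OUT[B8] = {a: ⊤, b: -4, c: ⊤, d: ⊤, e: ⊤, f: ⊤}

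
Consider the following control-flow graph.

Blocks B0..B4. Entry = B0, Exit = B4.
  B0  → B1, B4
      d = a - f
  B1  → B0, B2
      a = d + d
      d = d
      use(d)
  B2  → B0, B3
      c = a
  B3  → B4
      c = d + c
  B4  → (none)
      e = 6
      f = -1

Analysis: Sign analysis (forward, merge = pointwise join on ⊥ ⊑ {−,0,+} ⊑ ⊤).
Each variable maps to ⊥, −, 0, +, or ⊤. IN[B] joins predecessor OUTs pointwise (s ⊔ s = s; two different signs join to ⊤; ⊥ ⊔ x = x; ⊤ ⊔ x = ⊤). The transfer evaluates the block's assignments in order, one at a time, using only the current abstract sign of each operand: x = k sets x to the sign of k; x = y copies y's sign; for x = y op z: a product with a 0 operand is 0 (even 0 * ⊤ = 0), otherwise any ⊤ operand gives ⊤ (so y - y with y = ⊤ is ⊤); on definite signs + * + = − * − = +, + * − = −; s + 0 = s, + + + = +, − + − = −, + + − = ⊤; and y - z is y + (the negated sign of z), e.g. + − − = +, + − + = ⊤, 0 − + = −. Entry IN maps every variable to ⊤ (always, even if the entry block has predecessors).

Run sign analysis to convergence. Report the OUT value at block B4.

Per-block solution:
  B0:  IN=(all ⊤)  OUT=(all ⊤)
  B1:  IN=(all ⊤)  OUT=(all ⊤)
  B2:  IN=(all ⊤)  OUT=(all ⊤)
  B3:  IN=(all ⊤)  OUT=(all ⊤)
  B4:  IN=(all ⊤)  OUT={e:+, f:-; rest ⊤}

Merge at B4: IN[B4] = OUT[B0] ⊔ OUT[B3] = {a: ⊤, b: ⊤, c: ⊤, d: ⊤, e: ⊤, f: ⊤}
Applying B4's transfer function to that IN value gives OUT[B4] (row B4 above).

Answer: {a: ⊤, b: ⊤, c: ⊤, d: ⊤, e: +, f: -}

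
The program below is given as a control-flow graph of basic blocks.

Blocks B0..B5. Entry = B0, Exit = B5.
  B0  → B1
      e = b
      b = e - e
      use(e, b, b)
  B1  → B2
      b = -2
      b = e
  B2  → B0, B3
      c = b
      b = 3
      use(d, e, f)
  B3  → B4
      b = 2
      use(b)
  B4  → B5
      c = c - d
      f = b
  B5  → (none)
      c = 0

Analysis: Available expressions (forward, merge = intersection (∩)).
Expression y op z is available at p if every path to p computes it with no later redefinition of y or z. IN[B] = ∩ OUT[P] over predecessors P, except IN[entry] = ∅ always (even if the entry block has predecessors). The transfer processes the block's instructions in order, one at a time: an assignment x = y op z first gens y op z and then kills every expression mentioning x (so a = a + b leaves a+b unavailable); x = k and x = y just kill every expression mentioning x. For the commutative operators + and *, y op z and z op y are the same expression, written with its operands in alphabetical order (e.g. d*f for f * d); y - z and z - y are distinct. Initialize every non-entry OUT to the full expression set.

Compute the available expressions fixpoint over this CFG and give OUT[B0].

Per-block solution:
  B0:  IN={}  OUT={e-e}
  B1:  IN={e-e}  OUT={e-e}
  B2:  IN={e-e}  OUT={e-e}
  B3:  IN={e-e}  OUT={e-e}
  B4:  IN={e-e}  OUT={e-e}
  B5:  IN={e-e}  OUT={e-e}

Merge at B0 (entry node, so the boundary value {} is joined with the incoming edge(s)): IN[B0] = {} ∩ OUT[B2] = {}
Applying B0's transfer function to that IN value gives OUT[B0] (row B0 above).

Answer: {e-e}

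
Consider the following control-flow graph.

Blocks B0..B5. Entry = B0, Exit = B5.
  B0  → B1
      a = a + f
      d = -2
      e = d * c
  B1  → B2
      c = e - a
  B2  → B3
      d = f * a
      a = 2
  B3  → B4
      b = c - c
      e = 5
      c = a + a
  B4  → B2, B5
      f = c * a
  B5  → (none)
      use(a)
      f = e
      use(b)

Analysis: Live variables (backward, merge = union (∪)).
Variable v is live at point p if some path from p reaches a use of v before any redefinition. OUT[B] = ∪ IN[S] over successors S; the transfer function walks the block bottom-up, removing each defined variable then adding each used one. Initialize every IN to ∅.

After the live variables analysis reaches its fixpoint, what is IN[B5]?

Answer: {a, b, e}

Working:
Per-block solution:
  B0:  IN={a, c, f}  OUT={a, e, f}
  B1:  IN={a, e, f}  OUT={a, c, f}
  B2:  IN={a, c, f}  OUT={a, c}
  B3:  IN={a, c}  OUT={a, b, c, e}
  B4:  IN={a, b, c, e}  OUT={a, b, c, e, f}
  B5:  IN={a, b, e}  OUT={}

B5 is the boundary node: OUT[B5] = {}
Applying B5's transfer function to that OUT value gives IN[B5] (row B5 above).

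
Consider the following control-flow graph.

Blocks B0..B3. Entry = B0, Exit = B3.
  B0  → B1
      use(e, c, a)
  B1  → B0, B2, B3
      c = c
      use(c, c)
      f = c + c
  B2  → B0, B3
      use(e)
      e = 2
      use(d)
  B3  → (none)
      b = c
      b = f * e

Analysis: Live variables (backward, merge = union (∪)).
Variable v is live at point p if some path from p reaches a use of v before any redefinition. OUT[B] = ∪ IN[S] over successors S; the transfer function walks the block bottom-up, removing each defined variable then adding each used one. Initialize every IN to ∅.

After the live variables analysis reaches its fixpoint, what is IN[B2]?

Fixpoint table:
  B0:  IN={a, c, d, e}  OUT={a, c, d, e}
  B1:  IN={a, c, d, e}  OUT={a, c, d, e, f}
  B2:  IN={a, c, d, e, f}  OUT={a, c, d, e, f}
  B3:  IN={c, e, f}  OUT={}

Merge at B2: OUT[B2] = IN[B0] ⊔ IN[B3] = {a, c, d, e, f}
Applying B2's transfer function to that OUT value gives IN[B2] (row B2 above).

Answer: {a, c, d, e, f}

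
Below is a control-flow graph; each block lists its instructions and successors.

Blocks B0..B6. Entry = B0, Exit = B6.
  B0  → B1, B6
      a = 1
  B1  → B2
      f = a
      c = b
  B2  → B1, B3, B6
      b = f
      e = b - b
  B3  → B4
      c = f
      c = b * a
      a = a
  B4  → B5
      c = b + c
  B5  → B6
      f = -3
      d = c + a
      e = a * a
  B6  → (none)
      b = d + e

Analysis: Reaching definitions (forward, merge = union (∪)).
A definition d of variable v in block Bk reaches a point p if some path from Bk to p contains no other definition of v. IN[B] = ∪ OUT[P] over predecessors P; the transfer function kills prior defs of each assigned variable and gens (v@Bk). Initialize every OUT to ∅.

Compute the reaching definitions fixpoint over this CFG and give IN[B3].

Per-block solution:
  B0:   IN={}   OUT={a@B0}
  B1:   IN={a@B0, b@B2, c@B1, e@B2, f@B1}   OUT={a@B0, b@B2, c@B1, e@B2, f@B1}
  B2:   IN={a@B0, b@B2, c@B1, e@B2, f@B1}   OUT={a@B0, b@B2, c@B1, e@B2, f@B1}
  B3:   IN={a@B0, b@B2, c@B1, e@B2, f@B1}   OUT={a@B3, b@B2, c@B3, e@B2, f@B1}
  B4:   IN={a@B3, b@B2, c@B3, e@B2, f@B1}   OUT={a@B3, b@B2, c@B4, e@B2, f@B1}
  B5:   IN={a@B3, b@B2, c@B4, e@B2, f@B1}   OUT={a@B3, b@B2, c@B4, d@B5, e@B5, f@B5}
  B6:   IN={a@B0, a@B3, b@B2, c@B1, c@B4, d@B5, e@B2, e@B5, f@B1, f@B5}   OUT={a@B0, a@B3, b@B6, c@B1, c@B4, d@B5, e@B2, e@B5, f@B1, f@B5}

Merge at B3: IN[B3] = OUT[B2] = {a@B0, b@B2, c@B1, e@B2, f@B1}

Answer: {a@B0, b@B2, c@B1, e@B2, f@B1}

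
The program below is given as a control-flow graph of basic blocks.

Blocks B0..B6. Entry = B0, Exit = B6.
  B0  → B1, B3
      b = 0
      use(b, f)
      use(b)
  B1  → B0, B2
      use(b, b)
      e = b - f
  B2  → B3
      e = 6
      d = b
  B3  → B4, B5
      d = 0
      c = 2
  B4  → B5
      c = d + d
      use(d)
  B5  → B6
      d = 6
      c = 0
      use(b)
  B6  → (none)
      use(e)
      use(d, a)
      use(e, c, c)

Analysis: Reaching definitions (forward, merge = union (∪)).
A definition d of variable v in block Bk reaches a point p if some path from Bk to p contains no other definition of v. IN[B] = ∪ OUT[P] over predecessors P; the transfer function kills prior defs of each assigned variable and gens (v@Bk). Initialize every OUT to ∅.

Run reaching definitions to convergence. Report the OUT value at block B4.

Fixpoint table:
  B0:   IN={b@B0, e@B1}   OUT={b@B0, e@B1}
  B1:   IN={b@B0, e@B1}   OUT={b@B0, e@B1}
  B2:   IN={b@B0, e@B1}   OUT={b@B0, d@B2, e@B2}
  B3:   IN={b@B0, d@B2, e@B1, e@B2}   OUT={b@B0, c@B3, d@B3, e@B1, e@B2}
  B4:   IN={b@B0, c@B3, d@B3, e@B1, e@B2}   OUT={b@B0, c@B4, d@B3, e@B1, e@B2}
  B5:   IN={b@B0, c@B3, c@B4, d@B3, e@B1, e@B2}   OUT={b@B0, c@B5, d@B5, e@B1, e@B2}
  B6:   IN={b@B0, c@B5, d@B5, e@B1, e@B2}   OUT={b@B0, c@B5, d@B5, e@B1, e@B2}

Merge at B4: IN[B4] = OUT[B3] = {b@B0, c@B3, d@B3, e@B1, e@B2}
Applying B4's transfer function to that IN value gives OUT[B4] (row B4 above).

Answer: {b@B0, c@B4, d@B3, e@B1, e@B2}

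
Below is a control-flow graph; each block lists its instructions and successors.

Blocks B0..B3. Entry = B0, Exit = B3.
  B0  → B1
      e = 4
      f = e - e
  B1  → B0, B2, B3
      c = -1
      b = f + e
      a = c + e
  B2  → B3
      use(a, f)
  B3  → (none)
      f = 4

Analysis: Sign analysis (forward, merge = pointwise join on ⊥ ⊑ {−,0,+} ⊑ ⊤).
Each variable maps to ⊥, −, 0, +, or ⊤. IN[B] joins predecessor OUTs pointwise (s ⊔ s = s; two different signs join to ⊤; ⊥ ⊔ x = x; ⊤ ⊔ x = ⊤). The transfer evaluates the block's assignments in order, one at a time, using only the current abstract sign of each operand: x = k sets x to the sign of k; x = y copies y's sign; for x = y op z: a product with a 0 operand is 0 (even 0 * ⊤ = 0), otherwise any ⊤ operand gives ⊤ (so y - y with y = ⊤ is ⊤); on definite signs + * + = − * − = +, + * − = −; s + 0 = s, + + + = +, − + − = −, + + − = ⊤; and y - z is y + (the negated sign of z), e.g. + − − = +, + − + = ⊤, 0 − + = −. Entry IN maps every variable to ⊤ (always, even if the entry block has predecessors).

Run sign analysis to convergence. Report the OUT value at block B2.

Fixpoint table:
  B0: | IN=(all ⊤) | OUT={e:+; rest ⊤}
  B1: | IN={e:+; rest ⊤} | OUT={c:-, e:+; rest ⊤}
  B2: | IN={c:-, e:+; rest ⊤} | OUT={c:-, e:+; rest ⊤}
  B3: | IN={c:-, e:+; rest ⊤} | OUT={c:-, e:+, f:+; rest ⊤}

Merge at B2: IN[B2] = OUT[B1] = {a: ⊤, b: ⊤, c: -, d: ⊤, e: +, f: ⊤}
Applying B2's transfer function to that IN value gives OUT[B2] (row B2 above).

Answer: {a: ⊤, b: ⊤, c: -, d: ⊤, e: +, f: ⊤}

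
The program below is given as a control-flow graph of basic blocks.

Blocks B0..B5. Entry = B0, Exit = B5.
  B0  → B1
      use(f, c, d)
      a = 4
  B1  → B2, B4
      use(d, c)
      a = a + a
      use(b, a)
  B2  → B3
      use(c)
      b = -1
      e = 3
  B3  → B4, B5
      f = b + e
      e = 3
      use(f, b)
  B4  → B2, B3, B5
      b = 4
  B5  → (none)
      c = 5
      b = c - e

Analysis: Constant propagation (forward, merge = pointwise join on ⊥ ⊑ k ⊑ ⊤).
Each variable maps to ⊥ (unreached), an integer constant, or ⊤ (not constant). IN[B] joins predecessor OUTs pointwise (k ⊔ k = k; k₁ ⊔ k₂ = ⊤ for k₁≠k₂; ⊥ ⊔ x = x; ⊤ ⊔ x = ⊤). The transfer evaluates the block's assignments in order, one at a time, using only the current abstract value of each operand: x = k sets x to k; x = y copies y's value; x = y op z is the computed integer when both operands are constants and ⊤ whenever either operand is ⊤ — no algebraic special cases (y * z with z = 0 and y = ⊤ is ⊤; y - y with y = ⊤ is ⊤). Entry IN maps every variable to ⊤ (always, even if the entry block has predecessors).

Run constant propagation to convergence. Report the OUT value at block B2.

Converged values:
  B0:   IN=(all ⊤)   OUT={a:4; rest ⊤}
  B1:   IN={a:4; rest ⊤}   OUT={a:8; rest ⊤}
  B2:   IN={a:8; rest ⊤}   OUT={a:8, b:-1, e:3; rest ⊤}
  B3:   IN={a:8; rest ⊤}   OUT={a:8, e:3; rest ⊤}
  B4:   IN={a:8; rest ⊤}   OUT={a:8, b:4; rest ⊤}
  B5:   IN={a:8; rest ⊤}   OUT={a:8, c:5; rest ⊤}

Merge at B2: IN[B2] = OUT[B1] ⊔ OUT[B4] = {a: 8, b: ⊤, c: ⊤, d: ⊤, e: ⊤, f: ⊤}
Applying B2's transfer function to that IN value gives OUT[B2] (row B2 above).

Answer: {a: 8, b: -1, c: ⊤, d: ⊤, e: 3, f: ⊤}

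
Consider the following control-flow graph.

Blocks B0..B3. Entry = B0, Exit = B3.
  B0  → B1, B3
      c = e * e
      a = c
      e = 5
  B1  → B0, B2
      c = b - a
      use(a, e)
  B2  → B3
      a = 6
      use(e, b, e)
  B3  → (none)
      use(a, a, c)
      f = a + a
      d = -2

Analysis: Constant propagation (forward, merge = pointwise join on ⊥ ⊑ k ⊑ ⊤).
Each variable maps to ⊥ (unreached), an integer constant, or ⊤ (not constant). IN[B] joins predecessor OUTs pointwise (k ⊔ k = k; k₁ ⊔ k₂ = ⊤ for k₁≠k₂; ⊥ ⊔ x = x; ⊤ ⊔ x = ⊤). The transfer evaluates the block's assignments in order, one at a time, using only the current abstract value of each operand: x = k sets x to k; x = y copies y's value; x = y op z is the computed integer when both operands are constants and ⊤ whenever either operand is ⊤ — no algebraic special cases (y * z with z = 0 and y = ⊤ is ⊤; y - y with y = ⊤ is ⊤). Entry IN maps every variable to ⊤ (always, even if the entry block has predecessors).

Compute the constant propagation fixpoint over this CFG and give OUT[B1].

Answer: {a: ⊤, b: ⊤, c: ⊤, d: ⊤, e: 5, f: ⊤}

Derivation:
Converged values:
  B0:  IN=(all ⊤)  OUT={e:5; rest ⊤}
  B1:  IN={e:5; rest ⊤}  OUT={e:5; rest ⊤}
  B2:  IN={e:5; rest ⊤}  OUT={a:6, e:5; rest ⊤}
  B3:  IN={e:5; rest ⊤}  OUT={d:-2, e:5; rest ⊤}

Merge at B1: IN[B1] = OUT[B0] = {a: ⊤, b: ⊤, c: ⊤, d: ⊤, e: 5, f: ⊤}
Applying B1's transfer function to that IN value gives OUT[B1] (row B1 above).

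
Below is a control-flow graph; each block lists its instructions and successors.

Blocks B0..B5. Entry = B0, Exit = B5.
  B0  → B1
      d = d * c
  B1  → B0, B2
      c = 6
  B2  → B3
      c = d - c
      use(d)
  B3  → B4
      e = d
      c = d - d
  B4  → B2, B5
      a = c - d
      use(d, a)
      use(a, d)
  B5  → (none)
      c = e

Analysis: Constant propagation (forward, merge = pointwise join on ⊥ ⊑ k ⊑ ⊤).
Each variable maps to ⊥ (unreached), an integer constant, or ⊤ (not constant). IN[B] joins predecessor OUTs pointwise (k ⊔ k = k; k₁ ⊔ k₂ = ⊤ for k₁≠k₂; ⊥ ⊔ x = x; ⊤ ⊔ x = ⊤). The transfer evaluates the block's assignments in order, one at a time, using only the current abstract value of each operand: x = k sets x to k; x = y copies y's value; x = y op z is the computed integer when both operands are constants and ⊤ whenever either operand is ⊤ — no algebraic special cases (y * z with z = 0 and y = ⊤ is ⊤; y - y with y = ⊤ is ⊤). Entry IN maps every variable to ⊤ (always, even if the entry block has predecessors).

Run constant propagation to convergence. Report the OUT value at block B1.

Fixpoint table:
  B0: | IN=(all ⊤) | OUT=(all ⊤)
  B1: | IN=(all ⊤) | OUT={c:6; rest ⊤}
  B2: | IN=(all ⊤) | OUT=(all ⊤)
  B3: | IN=(all ⊤) | OUT=(all ⊤)
  B4: | IN=(all ⊤) | OUT=(all ⊤)
  B5: | IN=(all ⊤) | OUT=(all ⊤)

Merge at B1: IN[B1] = OUT[B0] = {a: ⊤, b: ⊤, c: ⊤, d: ⊤, e: ⊤, f: ⊤}
Applying B1's transfer function to that IN value gives OUT[B1] (row B1 above).

Answer: {a: ⊤, b: ⊤, c: 6, d: ⊤, e: ⊤, f: ⊤}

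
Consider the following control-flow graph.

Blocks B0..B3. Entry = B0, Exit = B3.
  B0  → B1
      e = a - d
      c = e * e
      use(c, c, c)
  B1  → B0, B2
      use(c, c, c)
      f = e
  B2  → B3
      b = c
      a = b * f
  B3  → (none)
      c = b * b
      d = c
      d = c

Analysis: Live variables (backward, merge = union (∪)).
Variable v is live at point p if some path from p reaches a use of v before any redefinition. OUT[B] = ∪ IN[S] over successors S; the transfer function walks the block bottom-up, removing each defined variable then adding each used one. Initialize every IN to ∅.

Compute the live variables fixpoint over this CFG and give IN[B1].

Answer: {a, c, d, e}

Trace:
Per-block solution:
  B0: | IN={a, d} | OUT={a, c, d, e}
  B1: | IN={a, c, d, e} | OUT={a, c, d, f}
  B2: | IN={c, f} | OUT={b}
  B3: | IN={b} | OUT={}

Merge at B1: OUT[B1] = IN[B0] ⊔ IN[B2] = {a, c, d, f}
Applying B1's transfer function to that OUT value gives IN[B1] (row B1 above).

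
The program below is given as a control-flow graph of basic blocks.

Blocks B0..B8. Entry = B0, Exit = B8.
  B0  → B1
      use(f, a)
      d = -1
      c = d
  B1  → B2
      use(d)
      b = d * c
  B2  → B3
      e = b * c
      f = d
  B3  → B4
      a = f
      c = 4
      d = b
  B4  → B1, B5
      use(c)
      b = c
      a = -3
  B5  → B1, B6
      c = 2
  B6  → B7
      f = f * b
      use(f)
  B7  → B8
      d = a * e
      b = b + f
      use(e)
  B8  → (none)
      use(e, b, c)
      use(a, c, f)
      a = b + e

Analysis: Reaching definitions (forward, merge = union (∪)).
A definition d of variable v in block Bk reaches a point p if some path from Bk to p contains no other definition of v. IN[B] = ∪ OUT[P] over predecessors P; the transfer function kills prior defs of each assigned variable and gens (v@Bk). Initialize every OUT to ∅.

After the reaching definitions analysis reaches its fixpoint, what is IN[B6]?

Answer: {a@B4, b@B4, c@B5, d@B3, e@B2, f@B2}

Derivation:
Per-block solution:
  B0:  IN={}  OUT={c@B0, d@B0}
  B1:  IN={a@B4, b@B4, c@B0, c@B3, c@B5, d@B0, d@B3, e@B2, f@B2}  OUT={a@B4, b@B1, c@B0, c@B3, c@B5, d@B0, d@B3, e@B2, f@B2}
  B2:  IN={a@B4, b@B1, c@B0, c@B3, c@B5, d@B0, d@B3, e@B2, f@B2}  OUT={a@B4, b@B1, c@B0, c@B3, c@B5, d@B0, d@B3, e@B2, f@B2}
  B3:  IN={a@B4, b@B1, c@B0, c@B3, c@B5, d@B0, d@B3, e@B2, f@B2}  OUT={a@B3, b@B1, c@B3, d@B3, e@B2, f@B2}
  B4:  IN={a@B3, b@B1, c@B3, d@B3, e@B2, f@B2}  OUT={a@B4, b@B4, c@B3, d@B3, e@B2, f@B2}
  B5:  IN={a@B4, b@B4, c@B3, d@B3, e@B2, f@B2}  OUT={a@B4, b@B4, c@B5, d@B3, e@B2, f@B2}
  B6:  IN={a@B4, b@B4, c@B5, d@B3, e@B2, f@B2}  OUT={a@B4, b@B4, c@B5, d@B3, e@B2, f@B6}
  B7:  IN={a@B4, b@B4, c@B5, d@B3, e@B2, f@B6}  OUT={a@B4, b@B7, c@B5, d@B7, e@B2, f@B6}
  B8:  IN={a@B4, b@B7, c@B5, d@B7, e@B2, f@B6}  OUT={a@B8, b@B7, c@B5, d@B7, e@B2, f@B6}

Merge at B6: IN[B6] = OUT[B5] = {a@B4, b@B4, c@B5, d@B3, e@B2, f@B2}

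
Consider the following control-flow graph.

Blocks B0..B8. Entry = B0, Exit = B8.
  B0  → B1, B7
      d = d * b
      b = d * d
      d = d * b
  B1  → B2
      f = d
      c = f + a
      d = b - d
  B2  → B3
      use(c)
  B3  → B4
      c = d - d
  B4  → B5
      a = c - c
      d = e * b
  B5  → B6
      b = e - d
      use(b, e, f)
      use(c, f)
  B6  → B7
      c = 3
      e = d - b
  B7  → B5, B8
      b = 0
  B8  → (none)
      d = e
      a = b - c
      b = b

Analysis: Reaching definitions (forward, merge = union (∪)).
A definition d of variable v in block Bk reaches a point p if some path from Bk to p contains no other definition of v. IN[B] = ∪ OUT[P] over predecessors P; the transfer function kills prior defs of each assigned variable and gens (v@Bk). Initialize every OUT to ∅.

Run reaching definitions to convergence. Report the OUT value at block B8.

Answer: {a@B8, b@B8, c@B6, d@B8, e@B6, f@B1}

Working:
Converged values:
  B0:  IN={}  OUT={b@B0, d@B0}
  B1:  IN={b@B0, d@B0}  OUT={b@B0, c@B1, d@B1, f@B1}
  B2:  IN={b@B0, c@B1, d@B1, f@B1}  OUT={b@B0, c@B1, d@B1, f@B1}
  B3:  IN={b@B0, c@B1, d@B1, f@B1}  OUT={b@B0, c@B3, d@B1, f@B1}
  B4:  IN={b@B0, c@B3, d@B1, f@B1}  OUT={a@B4, b@B0, c@B3, d@B4, f@B1}
  B5:  IN={a@B4, b@B0, b@B7, c@B3, c@B6, d@B0, d@B4, e@B6, f@B1}  OUT={a@B4, b@B5, c@B3, c@B6, d@B0, d@B4, e@B6, f@B1}
  B6:  IN={a@B4, b@B5, c@B3, c@B6, d@B0, d@B4, e@B6, f@B1}  OUT={a@B4, b@B5, c@B6, d@B0, d@B4, e@B6, f@B1}
  B7:  IN={a@B4, b@B0, b@B5, c@B6, d@B0, d@B4, e@B6, f@B1}  OUT={a@B4, b@B7, c@B6, d@B0, d@B4, e@B6, f@B1}
  B8:  IN={a@B4, b@B7, c@B6, d@B0, d@B4, e@B6, f@B1}  OUT={a@B8, b@B8, c@B6, d@B8, e@B6, f@B1}

Merge at B8: IN[B8] = OUT[B7] = {a@B4, b@B7, c@B6, d@B0, d@B4, e@B6, f@B1}
Applying B8's transfer function to that IN value gives OUT[B8] (row B8 above).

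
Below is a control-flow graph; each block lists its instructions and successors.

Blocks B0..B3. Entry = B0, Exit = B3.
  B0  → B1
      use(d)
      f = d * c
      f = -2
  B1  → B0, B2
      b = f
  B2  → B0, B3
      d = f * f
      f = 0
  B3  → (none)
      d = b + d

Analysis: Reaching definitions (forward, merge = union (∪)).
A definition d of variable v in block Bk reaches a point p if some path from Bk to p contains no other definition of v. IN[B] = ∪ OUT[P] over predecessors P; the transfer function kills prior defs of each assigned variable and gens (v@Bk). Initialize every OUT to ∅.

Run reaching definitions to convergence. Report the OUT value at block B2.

Fixpoint table:
  B0:  IN={b@B1, d@B2, f@B0, f@B2}  OUT={b@B1, d@B2, f@B0}
  B1:  IN={b@B1, d@B2, f@B0}  OUT={b@B1, d@B2, f@B0}
  B2:  IN={b@B1, d@B2, f@B0}  OUT={b@B1, d@B2, f@B2}
  B3:  IN={b@B1, d@B2, f@B2}  OUT={b@B1, d@B3, f@B2}

Merge at B2: IN[B2] = OUT[B1] = {b@B1, d@B2, f@B0}
Applying B2's transfer function to that IN value gives OUT[B2] (row B2 above).

Answer: {b@B1, d@B2, f@B2}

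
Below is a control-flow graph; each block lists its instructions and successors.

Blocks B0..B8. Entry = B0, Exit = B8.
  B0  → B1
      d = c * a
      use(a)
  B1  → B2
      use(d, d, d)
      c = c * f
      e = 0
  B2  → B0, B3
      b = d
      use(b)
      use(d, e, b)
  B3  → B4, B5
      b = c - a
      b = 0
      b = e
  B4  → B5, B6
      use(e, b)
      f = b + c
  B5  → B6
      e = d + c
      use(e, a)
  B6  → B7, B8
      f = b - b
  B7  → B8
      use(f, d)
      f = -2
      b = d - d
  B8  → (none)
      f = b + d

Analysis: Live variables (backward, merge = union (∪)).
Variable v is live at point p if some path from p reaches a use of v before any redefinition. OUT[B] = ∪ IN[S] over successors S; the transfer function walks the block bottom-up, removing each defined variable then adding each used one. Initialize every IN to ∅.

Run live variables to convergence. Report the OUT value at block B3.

Converged values:
  B0:   IN={a, c, f}   OUT={a, c, d, f}
  B1:   IN={a, c, d, f}   OUT={a, c, d, e, f}
  B2:   IN={a, c, d, e, f}   OUT={a, c, d, e, f}
  B3:   IN={a, c, d, e}   OUT={a, b, c, d, e}
  B4:   IN={a, b, c, d, e}   OUT={a, b, c, d}
  B5:   IN={a, b, c, d}   OUT={b, d}
  B6:   IN={b, d}   OUT={b, d, f}
  B7:   IN={d, f}   OUT={b, d}
  B8:   IN={b, d}   OUT={}

Merge at B3: OUT[B3] = IN[B4] ⊔ IN[B5] = {a, b, c, d, e}

Answer: {a, b, c, d, e}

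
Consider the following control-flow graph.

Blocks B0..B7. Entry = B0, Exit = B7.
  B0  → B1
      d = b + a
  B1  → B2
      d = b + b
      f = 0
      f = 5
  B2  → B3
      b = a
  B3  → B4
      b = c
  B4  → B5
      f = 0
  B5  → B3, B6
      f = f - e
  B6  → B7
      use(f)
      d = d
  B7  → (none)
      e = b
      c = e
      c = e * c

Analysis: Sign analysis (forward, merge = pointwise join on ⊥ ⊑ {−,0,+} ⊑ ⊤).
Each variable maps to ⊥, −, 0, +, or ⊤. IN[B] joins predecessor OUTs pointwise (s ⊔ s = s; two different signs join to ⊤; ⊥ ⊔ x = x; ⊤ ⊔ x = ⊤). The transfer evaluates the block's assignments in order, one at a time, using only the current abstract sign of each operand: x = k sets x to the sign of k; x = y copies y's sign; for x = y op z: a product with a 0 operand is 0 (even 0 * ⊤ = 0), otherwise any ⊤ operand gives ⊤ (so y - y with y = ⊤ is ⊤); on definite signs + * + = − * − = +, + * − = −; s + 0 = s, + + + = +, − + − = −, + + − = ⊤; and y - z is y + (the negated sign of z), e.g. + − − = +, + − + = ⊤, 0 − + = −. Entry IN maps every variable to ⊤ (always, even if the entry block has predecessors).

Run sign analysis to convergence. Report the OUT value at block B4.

Converged values:
  B0:   IN=(all ⊤)   OUT=(all ⊤)
  B1:   IN=(all ⊤)   OUT={f:+; rest ⊤}
  B2:   IN={f:+; rest ⊤}   OUT={f:+; rest ⊤}
  B3:   IN=(all ⊤)   OUT=(all ⊤)
  B4:   IN=(all ⊤)   OUT={f:0; rest ⊤}
  B5:   IN={f:0; rest ⊤}   OUT=(all ⊤)
  B6:   IN=(all ⊤)   OUT=(all ⊤)
  B7:   IN=(all ⊤)   OUT=(all ⊤)

Merge at B4: IN[B4] = OUT[B3] = {a: ⊤, b: ⊤, c: ⊤, d: ⊤, e: ⊤, f: ⊤}
Applying B4's transfer function to that IN value gives OUT[B4] (row B4 above).

Answer: {a: ⊤, b: ⊤, c: ⊤, d: ⊤, e: ⊤, f: 0}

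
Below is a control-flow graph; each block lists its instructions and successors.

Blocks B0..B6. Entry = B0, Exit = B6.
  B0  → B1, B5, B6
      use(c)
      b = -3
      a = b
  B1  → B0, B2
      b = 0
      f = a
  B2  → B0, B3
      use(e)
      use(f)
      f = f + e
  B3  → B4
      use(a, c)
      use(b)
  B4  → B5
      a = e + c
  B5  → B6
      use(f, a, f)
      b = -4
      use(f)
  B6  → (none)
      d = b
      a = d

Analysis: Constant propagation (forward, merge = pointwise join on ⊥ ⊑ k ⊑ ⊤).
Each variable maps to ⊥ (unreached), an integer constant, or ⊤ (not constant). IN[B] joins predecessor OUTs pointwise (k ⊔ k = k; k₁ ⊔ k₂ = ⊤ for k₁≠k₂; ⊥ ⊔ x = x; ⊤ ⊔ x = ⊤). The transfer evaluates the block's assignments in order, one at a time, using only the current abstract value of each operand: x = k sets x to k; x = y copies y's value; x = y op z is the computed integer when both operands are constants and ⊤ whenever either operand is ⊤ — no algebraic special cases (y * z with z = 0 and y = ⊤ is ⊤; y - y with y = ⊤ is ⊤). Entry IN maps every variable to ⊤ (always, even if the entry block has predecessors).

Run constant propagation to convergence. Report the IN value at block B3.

Per-block solution:
  B0:  IN=(all ⊤)  OUT={a:-3, b:-3; rest ⊤}
  B1:  IN={a:-3, b:-3; rest ⊤}  OUT={a:-3, b:0, f:-3; rest ⊤}
  B2:  IN={a:-3, b:0, f:-3; rest ⊤}  OUT={a:-3, b:0; rest ⊤}
  B3:  IN={a:-3, b:0; rest ⊤}  OUT={a:-3, b:0; rest ⊤}
  B4:  IN={a:-3, b:0; rest ⊤}  OUT={b:0; rest ⊤}
  B5:  IN=(all ⊤)  OUT={b:-4; rest ⊤}
  B6:  IN=(all ⊤)  OUT=(all ⊤)

Merge at B3: IN[B3] = OUT[B2] = {a: -3, b: 0, c: ⊤, d: ⊤, e: ⊤, f: ⊤}

Answer: {a: -3, b: 0, c: ⊤, d: ⊤, e: ⊤, f: ⊤}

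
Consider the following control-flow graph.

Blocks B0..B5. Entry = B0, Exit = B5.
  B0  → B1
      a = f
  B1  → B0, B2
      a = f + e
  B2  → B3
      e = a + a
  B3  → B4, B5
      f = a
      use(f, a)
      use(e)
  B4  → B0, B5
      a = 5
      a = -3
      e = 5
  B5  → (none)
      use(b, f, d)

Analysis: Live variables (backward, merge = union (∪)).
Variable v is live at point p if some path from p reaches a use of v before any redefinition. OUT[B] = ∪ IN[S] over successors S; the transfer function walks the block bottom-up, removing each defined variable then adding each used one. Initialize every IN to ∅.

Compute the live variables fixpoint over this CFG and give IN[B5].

Answer: {b, d, f}

Derivation:
Fixpoint table:
  B0:   IN={b, d, e, f}   OUT={b, d, e, f}
  B1:   IN={b, d, e, f}   OUT={a, b, d, e, f}
  B2:   IN={a, b, d}   OUT={a, b, d, e}
  B3:   IN={a, b, d, e}   OUT={b, d, f}
  B4:   IN={b, d, f}   OUT={b, d, e, f}
  B5:   IN={b, d, f}   OUT={}

B5 is the boundary node: OUT[B5] = {}
Applying B5's transfer function to that OUT value gives IN[B5] (row B5 above).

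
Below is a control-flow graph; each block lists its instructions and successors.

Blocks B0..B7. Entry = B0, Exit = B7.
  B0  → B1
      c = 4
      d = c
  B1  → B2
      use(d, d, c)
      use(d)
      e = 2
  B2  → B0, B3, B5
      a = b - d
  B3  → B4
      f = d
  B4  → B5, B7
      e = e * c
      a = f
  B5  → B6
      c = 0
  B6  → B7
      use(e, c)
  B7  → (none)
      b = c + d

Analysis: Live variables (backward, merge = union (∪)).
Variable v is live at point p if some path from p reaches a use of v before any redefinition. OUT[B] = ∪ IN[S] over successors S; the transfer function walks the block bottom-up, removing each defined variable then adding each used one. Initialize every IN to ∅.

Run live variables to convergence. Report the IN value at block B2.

Per-block solution:
  B0: | IN={b} | OUT={b, c, d}
  B1: | IN={b, c, d} | OUT={b, c, d, e}
  B2: | IN={b, c, d, e} | OUT={b, c, d, e}
  B3: | IN={c, d, e} | OUT={c, d, e, f}
  B4: | IN={c, d, e, f} | OUT={c, d, e}
  B5: | IN={d, e} | OUT={c, d, e}
  B6: | IN={c, d, e} | OUT={c, d}
  B7: | IN={c, d} | OUT={}

Merge at B2: OUT[B2] = IN[B0] ⊔ IN[B3] ⊔ IN[B5] = {b, c, d, e}
Applying B2's transfer function to that OUT value gives IN[B2] (row B2 above).

Answer: {b, c, d, e}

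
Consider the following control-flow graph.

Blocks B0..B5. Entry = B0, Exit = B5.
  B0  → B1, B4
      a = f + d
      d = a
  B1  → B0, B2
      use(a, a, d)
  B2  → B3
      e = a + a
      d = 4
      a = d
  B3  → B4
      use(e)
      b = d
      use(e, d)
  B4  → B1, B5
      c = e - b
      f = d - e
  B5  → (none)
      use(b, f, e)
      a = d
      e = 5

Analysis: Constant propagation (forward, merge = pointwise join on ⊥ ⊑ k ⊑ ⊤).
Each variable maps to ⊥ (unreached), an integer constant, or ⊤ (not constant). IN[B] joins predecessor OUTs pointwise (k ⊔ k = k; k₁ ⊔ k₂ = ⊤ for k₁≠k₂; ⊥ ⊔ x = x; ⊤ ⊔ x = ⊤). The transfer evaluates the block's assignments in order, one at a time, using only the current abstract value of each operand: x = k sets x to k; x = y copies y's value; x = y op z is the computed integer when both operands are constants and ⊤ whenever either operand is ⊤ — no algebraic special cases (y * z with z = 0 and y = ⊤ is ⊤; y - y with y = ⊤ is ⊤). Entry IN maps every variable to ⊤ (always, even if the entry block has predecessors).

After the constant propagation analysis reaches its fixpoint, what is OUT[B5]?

Answer: {a: ⊤, b: ⊤, c: ⊤, d: ⊤, e: 5, f: ⊤}

Derivation:
Per-block solution:
  B0:   IN=(all ⊤)   OUT=(all ⊤)
  B1:   IN=(all ⊤)   OUT=(all ⊤)
  B2:   IN=(all ⊤)   OUT={a:4, d:4; rest ⊤}
  B3:   IN={a:4, d:4; rest ⊤}   OUT={a:4, b:4, d:4; rest ⊤}
  B4:   IN=(all ⊤)   OUT=(all ⊤)
  B5:   IN=(all ⊤)   OUT={e:5; rest ⊤}

Merge at B5: IN[B5] = OUT[B4] = {a: ⊤, b: ⊤, c: ⊤, d: ⊤, e: ⊤, f: ⊤}
Applying B5's transfer function to that IN value gives OUT[B5] (row B5 above).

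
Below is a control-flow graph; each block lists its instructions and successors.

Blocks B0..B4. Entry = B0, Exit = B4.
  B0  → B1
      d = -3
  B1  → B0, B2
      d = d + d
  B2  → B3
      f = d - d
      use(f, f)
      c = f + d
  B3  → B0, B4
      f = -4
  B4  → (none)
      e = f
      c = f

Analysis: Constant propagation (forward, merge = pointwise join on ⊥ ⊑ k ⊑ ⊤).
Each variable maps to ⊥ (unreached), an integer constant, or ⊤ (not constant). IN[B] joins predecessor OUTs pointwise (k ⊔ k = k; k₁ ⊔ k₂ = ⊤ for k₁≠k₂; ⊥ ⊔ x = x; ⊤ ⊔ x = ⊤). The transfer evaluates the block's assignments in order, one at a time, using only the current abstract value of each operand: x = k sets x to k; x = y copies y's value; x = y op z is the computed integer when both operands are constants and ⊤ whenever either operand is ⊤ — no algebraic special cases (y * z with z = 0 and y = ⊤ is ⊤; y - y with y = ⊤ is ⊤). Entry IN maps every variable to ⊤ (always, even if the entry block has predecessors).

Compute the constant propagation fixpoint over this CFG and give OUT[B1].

Answer: {a: ⊤, b: ⊤, c: ⊤, d: -6, e: ⊤, f: ⊤}

Derivation:
Fixpoint table:
  B0: | IN=(all ⊤) | OUT={d:-3; rest ⊤}
  B1: | IN={d:-3; rest ⊤} | OUT={d:-6; rest ⊤}
  B2: | IN={d:-6; rest ⊤} | OUT={c:-6, d:-6, f:0; rest ⊤}
  B3: | IN={c:-6, d:-6, f:0; rest ⊤} | OUT={c:-6, d:-6, f:-4; rest ⊤}
  B4: | IN={c:-6, d:-6, f:-4; rest ⊤} | OUT={c:-4, d:-6, e:-4, f:-4; rest ⊤}

Merge at B1: IN[B1] = OUT[B0] = {a: ⊤, b: ⊤, c: ⊤, d: -3, e: ⊤, f: ⊤}
Applying B1's transfer function to that IN value gives OUT[B1] (row B1 above).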